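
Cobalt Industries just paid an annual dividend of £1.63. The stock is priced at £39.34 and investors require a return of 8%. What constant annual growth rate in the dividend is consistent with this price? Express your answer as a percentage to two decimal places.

3.70%

P = D₀(1+g)/(r−g) ⇒ P(r−g) = D₀(1+g) ⇒ g(P+D₀) = P·r − D₀
g = (P·r − D₀)/(P + D₀) = (£39.34×0.08 − £1.63) / (£39.34 + £1.63) = 0.037032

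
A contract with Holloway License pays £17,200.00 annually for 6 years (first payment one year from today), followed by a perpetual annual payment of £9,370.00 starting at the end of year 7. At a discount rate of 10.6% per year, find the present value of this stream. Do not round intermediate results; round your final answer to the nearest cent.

PV of 6-year annuity: £17,200.00 × [1 − (1+0.106)^−6] / 0.106 = 73611.48098
Perpetuity value at year 6: £9,370.00 / 0.106 = 88396.22642
PV of perpetuity: 88396.22642 / (1+0.106)^6 = 48295.08823
Total PV = 73611.48098 + 48295.08823 = 121906.56921

£121906.57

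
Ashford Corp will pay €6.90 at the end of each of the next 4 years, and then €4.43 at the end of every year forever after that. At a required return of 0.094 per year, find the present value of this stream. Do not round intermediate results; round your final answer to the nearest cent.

€55.06

PV of 4-year annuity: €6.90 × [1 − (1+0.094)^−4] / 0.094 = 22.15920
Perpetuity value at year 4: €4.43 / 0.094 = 47.12766
PV of perpetuity: 47.12766 / (1+0.094)^4 = 32.90081
Total PV = 22.15920 + 32.90081 = 55.06001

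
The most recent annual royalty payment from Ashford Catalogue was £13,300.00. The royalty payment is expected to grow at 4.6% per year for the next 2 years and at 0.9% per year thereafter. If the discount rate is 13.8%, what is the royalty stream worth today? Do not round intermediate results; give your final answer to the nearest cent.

D_1 = 13911.80000
D_2 = 14551.74280
Terminal value at year 2: TV = D_2×(1+g_2)/(r−g_2) = 14682.70849/0.129 = 113819.44562
P_0 = D_1/(1+r)^1 + D_2/(1+r)^2 + TV/(1+r)^2
    = 12224.78032 + 11236.48525 + 87888.47763 = 111349.74319

£111349.74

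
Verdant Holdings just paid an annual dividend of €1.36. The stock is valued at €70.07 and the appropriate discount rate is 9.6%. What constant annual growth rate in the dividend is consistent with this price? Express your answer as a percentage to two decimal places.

P = D₀(1+g)/(r−g) ⇒ P(r−g) = D₀(1+g) ⇒ g(P+D₀) = P·r − D₀
g = (P·r − D₀)/(P + D₀) = (€70.07×0.096 − €1.36) / (€70.07 + €1.36) = 0.075133

7.51%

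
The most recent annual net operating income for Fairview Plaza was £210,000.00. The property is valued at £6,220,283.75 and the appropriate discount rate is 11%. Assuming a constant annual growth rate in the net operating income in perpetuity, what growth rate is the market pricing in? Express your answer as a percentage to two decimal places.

P = D₀(1+g)/(r−g) ⇒ P(r−g) = D₀(1+g) ⇒ g(P+D₀) = P·r − D₀
g = (P·r − D₀)/(P + D₀) = (£6,220,283.75×0.11 − £210,000.00) / (£6,220,283.75 + £210,000.00) = 0.073750

7.37%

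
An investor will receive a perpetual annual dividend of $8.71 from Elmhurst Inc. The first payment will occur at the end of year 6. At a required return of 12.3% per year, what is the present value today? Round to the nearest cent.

Value at end of year 5: C / r = $8.71 / 0.123 = $70.8130
Discount to today: PV = $70.8130 / (1 + 0.123)^5 = $70.8130 / 1.786071 = $39.65

$39.65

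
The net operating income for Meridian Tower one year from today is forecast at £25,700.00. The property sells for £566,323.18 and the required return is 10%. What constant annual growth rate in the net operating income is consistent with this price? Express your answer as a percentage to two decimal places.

P = D₁/(r−g) ⇒ g = r − D₁/P = 0.1 − £25,700.00/£566,323.18 = 0.054620

5.46%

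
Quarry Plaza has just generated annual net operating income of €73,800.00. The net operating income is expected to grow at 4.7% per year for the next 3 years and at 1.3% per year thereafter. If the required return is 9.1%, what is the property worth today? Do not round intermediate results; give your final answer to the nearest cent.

€1051121.71

D_1 = 77268.60000
D_2 = 80900.22420
D_3 = 84702.53474
Terminal value at year 3: TV = D_3×(1+g_2)/(r−g_2) = 85803.66769/0.078 = 1100047.02165
P_0 = D_1/(1+r)^1 + D_2/(1+r)^2 + D_3/(1+r)^3 + TV/(1+r)^3
    = 70823.64803 + 67967.33225 + 65226.21161 + 847104.51746 = 1051121.70935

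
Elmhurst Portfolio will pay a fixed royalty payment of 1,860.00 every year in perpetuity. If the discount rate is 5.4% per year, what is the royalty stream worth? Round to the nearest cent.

Level perpetuity: PV = C / r = 1,860.00 / 0.054 = 34,444.44

34444.44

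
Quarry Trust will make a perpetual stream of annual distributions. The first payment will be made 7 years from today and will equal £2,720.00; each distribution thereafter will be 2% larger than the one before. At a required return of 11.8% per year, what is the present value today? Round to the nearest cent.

£14213.20

Value at end of year 6: C₁ / (r − g) = £2,720.00 / (0.118 − 0.02) = £27,755.1020
Discount to today: PV = £27,755.1020 / (1 + 0.118)^6 = £27,755.1020 / 1.952769 = £14,213.20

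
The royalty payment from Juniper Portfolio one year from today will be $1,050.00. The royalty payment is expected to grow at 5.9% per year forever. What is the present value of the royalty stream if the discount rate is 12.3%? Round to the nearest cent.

$16406.25

Growing perpetuity: P = D₁ / (r − g) = $1,050.0000 / (0.123 − 0.059) = $16,406.25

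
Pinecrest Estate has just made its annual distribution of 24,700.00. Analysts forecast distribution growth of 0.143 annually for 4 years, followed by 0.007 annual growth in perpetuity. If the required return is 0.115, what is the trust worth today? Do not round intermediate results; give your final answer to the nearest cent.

D_1 = 28232.10000
D_2 = 32269.29030
D_3 = 36883.79881
D_4 = 42158.18204
Terminal value at year 4: TV = D_4×(1+g_2)/(r−g_2) = 42453.28932/0.108 = 393086.01220
P_0 = D_1/(1+r)^1 + D_2/(1+r)^2 + D_3/(1+r)^3 + D_4/(1+r)^4 + TV/(1+r)^4
    = 25320.26906 + 25956.11438 + 26607.92712 + 27276.10825 + 254324.45375 = 359484.87255

359484.87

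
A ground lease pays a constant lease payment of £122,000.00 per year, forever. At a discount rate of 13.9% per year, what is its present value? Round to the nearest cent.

£877697.84

Level perpetuity: PV = C / r = £122,000.00 / 0.139 = £877,697.84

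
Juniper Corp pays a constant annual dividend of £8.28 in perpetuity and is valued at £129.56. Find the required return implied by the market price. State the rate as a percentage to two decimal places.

P = C/r ⇒ r = C/P = £8.28/£129.56 = 0.063909

6.39%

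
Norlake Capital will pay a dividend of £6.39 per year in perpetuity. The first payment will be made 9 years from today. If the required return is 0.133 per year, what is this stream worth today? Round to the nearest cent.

£17.69

Value at end of year 8: C / r = £6.39 / 0.133 = £48.0451
Discount to today: PV = £48.0451 / (1 + 0.133)^8 = £48.0451 / 2.715434 = £17.69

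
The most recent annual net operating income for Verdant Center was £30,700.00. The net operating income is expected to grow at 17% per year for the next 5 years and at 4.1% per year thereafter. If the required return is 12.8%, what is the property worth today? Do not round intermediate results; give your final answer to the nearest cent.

£612536.94

D_1 = 35919.00000
D_2 = 42025.23000
D_3 = 49169.51910
D_4 = 57528.33735
D_5 = 67308.15470
Terminal value at year 5: TV = D_5×(1+g_2)/(r−g_2) = 70067.78904/0.087 = 805376.88550
P_0 = D_1/(1+r)^1 + D_2/(1+r)^2 + D_3/(1+r)^3 + D_4/(1+r)^4 + D_5/(1+r)^5 + TV/(1+r)^5
    = 31843.08511 + 33028.73189 + 34258.52510 + 35534.10848 + 36857.18699 + 441015.30639 = 612536.94397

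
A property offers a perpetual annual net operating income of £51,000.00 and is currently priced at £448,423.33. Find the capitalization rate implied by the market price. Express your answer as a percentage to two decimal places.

11.37%

P = C/r ⇒ r = C/P = £51,000.00/£448,423.33 = 0.113732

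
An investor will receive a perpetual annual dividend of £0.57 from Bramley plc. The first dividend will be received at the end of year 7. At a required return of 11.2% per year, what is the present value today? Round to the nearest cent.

£2.69

Value at end of year 6: C / r = £0.57 / 0.112 = £5.0893
Discount to today: PV = £5.0893 / (1 + 0.112)^6 = £5.0893 / 1.890727 = £2.69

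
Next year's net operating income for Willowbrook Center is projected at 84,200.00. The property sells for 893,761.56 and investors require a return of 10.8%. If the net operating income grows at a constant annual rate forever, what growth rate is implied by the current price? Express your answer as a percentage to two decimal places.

P = D₁/(r−g) ⇒ g = r − D₁/P = 0.108 − 84,200.00/893,761.56 = 0.013791

1.38%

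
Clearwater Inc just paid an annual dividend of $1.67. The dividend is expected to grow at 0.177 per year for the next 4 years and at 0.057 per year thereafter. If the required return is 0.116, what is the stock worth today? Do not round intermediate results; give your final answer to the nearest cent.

$44.66

D_1 = 1.96559
D_2 = 2.31350
D_3 = 2.72299
D_4 = 3.20496
Terminal value at year 4: TV = D_4×(1+g_2)/(r−g_2) = 3.38764/0.059 = 57.41763
P_0 = D_1/(1+r)^1 + D_2/(1+r)^2 + D_3/(1+r)^3 + D_4/(1+r)^4 + TV/(1+r)^4
    = 1.76128 + 1.85755 + 1.95908 + 2.06617 + 37.01592 = 44.66000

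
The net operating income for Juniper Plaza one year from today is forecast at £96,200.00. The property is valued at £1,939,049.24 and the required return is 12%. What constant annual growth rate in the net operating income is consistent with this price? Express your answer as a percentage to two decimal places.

P = D₁/(r−g) ⇒ g = r − D₁/P = 0.12 − £96,200.00/£1,939,049.24 = 0.070388

7.04%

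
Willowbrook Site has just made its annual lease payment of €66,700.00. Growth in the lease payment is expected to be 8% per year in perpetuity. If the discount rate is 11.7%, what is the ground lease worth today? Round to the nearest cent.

€1946918.92

D₁ = D₀ × (1 + g) = €66,700.00 × 1.08 = €72,036.0000
Growing perpetuity: P = D₁ / (r − g) = €72,036.0000 / (0.117 − 0.08) = €1,946,918.92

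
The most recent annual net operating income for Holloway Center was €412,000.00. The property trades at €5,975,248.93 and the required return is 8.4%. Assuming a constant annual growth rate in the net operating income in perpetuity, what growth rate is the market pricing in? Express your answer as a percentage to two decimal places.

P = D₀(1+g)/(r−g) ⇒ P(r−g) = D₀(1+g) ⇒ g(P+D₀) = P·r − D₀
g = (P·r − D₀)/(P + D₀) = (€5,975,248.93×0.084 − €412,000.00) / (€5,975,248.93 + €412,000.00) = 0.014078

1.41%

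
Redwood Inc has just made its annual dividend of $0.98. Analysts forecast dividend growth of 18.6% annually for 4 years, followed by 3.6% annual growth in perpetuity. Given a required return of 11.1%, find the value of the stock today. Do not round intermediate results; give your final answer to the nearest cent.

D_1 = 1.16228
D_2 = 1.37846
D_3 = 1.63486
D_4 = 1.93894
Terminal value at year 4: TV = D_4×(1+g_2)/(r−g_2) = 2.00874/0.075 = 26.78325
P_0 = D_1/(1+r)^1 + D_2/(1+r)^2 + D_3/(1+r)^3 + D_4/(1+r)^4 + TV/(1+r)^4
    = 1.04616 + 1.11678 + 1.19217 + 1.27265 + 17.57952 = 22.20728

$22.21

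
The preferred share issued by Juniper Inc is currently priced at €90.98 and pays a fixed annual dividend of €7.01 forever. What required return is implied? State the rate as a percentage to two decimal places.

P = C/r ⇒ r = C/P = €7.01/€90.98 = 0.077050

7.70%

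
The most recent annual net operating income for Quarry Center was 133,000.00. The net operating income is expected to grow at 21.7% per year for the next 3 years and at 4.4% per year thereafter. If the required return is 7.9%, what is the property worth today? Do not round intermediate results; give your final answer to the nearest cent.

6202390.27

D_1 = 161861.00000
D_2 = 196984.83700
D_3 = 239730.54663
Terminal value at year 3: TV = D_3×(1+g_2)/(r−g_2) = 250278.69068/0.035 = 7150819.73373
P_0 = D_1/(1+r)^1 + D_2/(1+r)^2 + D_3/(1+r)^3 + TV/(1+r)^3
    = 150010.19462 + 169195.92851 + 190835.44485 + 5692348.69778 = 6202390.26576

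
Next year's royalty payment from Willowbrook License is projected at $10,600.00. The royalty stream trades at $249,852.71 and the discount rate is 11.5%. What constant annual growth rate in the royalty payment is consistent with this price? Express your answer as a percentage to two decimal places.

P = D₁/(r−g) ⇒ g = r − D₁/P = 0.115 − $10,600.00/$249,852.71 = 0.072575

7.26%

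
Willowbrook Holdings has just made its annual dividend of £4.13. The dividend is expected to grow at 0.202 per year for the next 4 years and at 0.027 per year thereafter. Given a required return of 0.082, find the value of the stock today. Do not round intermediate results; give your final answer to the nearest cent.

£139.09

D_1 = 4.96426
D_2 = 5.96704
D_3 = 7.17238
D_4 = 8.62120
Terminal value at year 4: TV = D_4×(1+g_2)/(r−g_2) = 8.85398/0.055 = 160.98139
P_0 = D_1/(1+r)^1 + D_2/(1+r)^2 + D_3/(1+r)^3 + D_4/(1+r)^4 + TV/(1+r)^4
    = 4.58804 + 5.09688 + 5.66215 + 6.29012 + 117.45368 = 139.09088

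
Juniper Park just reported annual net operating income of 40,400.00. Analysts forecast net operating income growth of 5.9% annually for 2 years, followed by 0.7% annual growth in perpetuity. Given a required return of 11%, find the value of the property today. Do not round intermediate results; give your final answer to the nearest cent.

434833.75

D_1 = 42783.60000
D_2 = 45307.83240
Terminal value at year 2: TV = D_2×(1+g_2)/(r−g_2) = 45624.98723/0.103 = 442961.04104
P_0 = D_1/(1+r)^1 + D_2/(1+r)^2 + TV/(1+r)^2
    = 38543.78378 + 36772.85318 + 359517.11796 = 434833.75492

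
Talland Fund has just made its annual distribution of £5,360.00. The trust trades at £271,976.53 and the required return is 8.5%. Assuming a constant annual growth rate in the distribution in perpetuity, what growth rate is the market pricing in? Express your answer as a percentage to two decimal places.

6.40%

P = D₀(1+g)/(r−g) ⇒ P(r−g) = D₀(1+g) ⇒ g(P+D₀) = P·r − D₀
g = (P·r − D₀)/(P + D₀) = (£271,976.53×0.085 − £5,360.00) / (£271,976.53 + £5,360.00) = 0.064031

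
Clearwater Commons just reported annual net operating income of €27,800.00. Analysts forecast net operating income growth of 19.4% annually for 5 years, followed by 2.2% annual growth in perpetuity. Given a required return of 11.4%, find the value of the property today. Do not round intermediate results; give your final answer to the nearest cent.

€608793.48

D_1 = 33193.20000
D_2 = 39632.68080
D_3 = 47321.42088
D_4 = 56501.77652
D_5 = 67463.12117
Terminal value at year 5: TV = D_5×(1+g_2)/(r−g_2) = 68947.30984/0.092 = 749427.28083
P_0 = D_1/(1+r)^1 + D_2/(1+r)^2 + D_3/(1+r)^3 + D_4/(1+r)^4 + D_5/(1+r)^5 + TV/(1+r)^5
    = 29796.40934 + 31936.18738 + 34229.62993 + 36687.77211 + 39322.44156 + 436821.03562 = 608793.47594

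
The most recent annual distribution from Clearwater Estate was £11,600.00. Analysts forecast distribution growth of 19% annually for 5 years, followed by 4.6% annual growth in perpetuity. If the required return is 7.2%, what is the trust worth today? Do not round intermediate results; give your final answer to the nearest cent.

D_1 = 13804.00000
D_2 = 16426.76000
D_3 = 19547.84440
D_4 = 23261.93484
D_5 = 27681.70245
Terminal value at year 5: TV = D_5×(1+g_2)/(r−g_2) = 28955.06077/0.026 = 1113656.18338
P_0 = D_1/(1+r)^1 + D_2/(1+r)^2 + D_3/(1+r)^3 + D_4/(1+r)^4 + D_5/(1+r)^5 + TV/(1+r)^5
    = 12876.86567 + 14294.28186 + 15867.71960 + 17614.35291 + 19553.24624 + 786642.13700 = 866848.60327

£866848.60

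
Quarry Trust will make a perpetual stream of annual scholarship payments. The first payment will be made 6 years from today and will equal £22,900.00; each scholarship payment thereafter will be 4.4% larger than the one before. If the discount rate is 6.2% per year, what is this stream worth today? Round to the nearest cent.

Value at end of year 5: C₁ / (r − g) = £22,900.00 / (0.062 − 0.044) = £1,272,222.2222
Discount to today: PV = £1,272,222.2222 / (1 + 0.062)^5 = £1,272,222.2222 / 1.350898 = £941,760.33

£941760.33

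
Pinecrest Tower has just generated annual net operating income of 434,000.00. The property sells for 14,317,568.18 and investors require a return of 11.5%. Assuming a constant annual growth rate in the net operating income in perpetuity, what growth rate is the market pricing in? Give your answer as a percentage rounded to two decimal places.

8.22%

P = D₀(1+g)/(r−g) ⇒ P(r−g) = D₀(1+g) ⇒ g(P+D₀) = P·r − D₀
g = (P·r − D₀)/(P + D₀) = (14,317,568.18×0.115 − 434,000.00) / (14,317,568.18 + 434,000.00) = 0.082196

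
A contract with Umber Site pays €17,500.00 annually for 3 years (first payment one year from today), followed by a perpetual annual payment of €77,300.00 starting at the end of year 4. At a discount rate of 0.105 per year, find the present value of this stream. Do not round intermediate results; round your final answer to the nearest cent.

€588776.09

PV of 3-year annuity: €17,500.00 × [1 − (1+0.105)^−3] / 0.105 = 43139.66059
Perpetuity value at year 3: €77,300.00 / 0.105 = 736190.47619
PV of perpetuity: 736190.47619 / (1+0.105)^3 = 545636.43255
Total PV = 43139.66059 + 545636.43255 = 588776.09314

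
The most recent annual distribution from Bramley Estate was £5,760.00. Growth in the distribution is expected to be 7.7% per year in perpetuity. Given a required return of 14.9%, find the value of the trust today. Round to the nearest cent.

D₁ = D₀ × (1 + g) = £5,760.00 × 1.077 = £6,203.5200
Growing perpetuity: P = D₁ / (r − g) = £6,203.5200 / (0.149 − 0.077) = £86,160.00

£86160.00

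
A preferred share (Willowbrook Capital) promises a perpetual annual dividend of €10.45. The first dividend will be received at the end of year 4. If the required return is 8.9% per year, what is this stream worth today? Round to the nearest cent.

€90.92

Value at end of year 3: C / r = €10.45 / 0.089 = €117.4157
Discount to today: PV = €117.4157 / (1 + 0.089)^3 = €117.4157 / 1.291468 = €90.92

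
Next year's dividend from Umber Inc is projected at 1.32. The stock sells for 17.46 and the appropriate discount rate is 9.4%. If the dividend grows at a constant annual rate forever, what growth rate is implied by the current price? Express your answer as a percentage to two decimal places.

P = D₁/(r−g) ⇒ g = r − D₁/P = 0.094 − 1.32/17.46 = 0.018399

1.84%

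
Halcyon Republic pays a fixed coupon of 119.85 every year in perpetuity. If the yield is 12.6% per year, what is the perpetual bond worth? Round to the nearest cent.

Level perpetuity: PV = C / r = 119.85 / 0.126 = 951.19

951.19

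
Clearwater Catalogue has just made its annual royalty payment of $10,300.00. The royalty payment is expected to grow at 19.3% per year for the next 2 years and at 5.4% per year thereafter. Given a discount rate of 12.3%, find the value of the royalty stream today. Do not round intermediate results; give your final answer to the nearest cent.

D_1 = 12287.90000
D_2 = 14659.46470
Terminal value at year 2: TV = D_2×(1+g_2)/(r−g_2) = 15451.07579/0.069 = 223928.63469
P_0 = D_1/(1+r)^1 + D_2/(1+r)^2 + TV/(1+r)^2
    = 10942.03028 + 11624.08025 + 177562.03742 = 200128.14795

$200128.15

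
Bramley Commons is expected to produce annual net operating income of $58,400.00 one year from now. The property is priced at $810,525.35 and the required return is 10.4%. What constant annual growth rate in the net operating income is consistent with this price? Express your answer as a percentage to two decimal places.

P = D₁/(r−g) ⇒ g = r − D₁/P = 0.104 − $58,400.00/$810,525.35 = 0.031948

3.19%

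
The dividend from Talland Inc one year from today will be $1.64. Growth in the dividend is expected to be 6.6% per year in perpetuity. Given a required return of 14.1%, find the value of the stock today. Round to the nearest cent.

$21.87

Growing perpetuity: P = D₁ / (r − g) = $1.6400 / (0.141 − 0.066) = $21.87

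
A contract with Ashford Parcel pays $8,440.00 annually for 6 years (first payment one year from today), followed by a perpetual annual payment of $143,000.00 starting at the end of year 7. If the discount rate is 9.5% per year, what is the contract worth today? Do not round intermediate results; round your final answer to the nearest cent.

PV of 6-year annuity: $8,440.00 × [1 − (1+0.095)^−6] / 0.095 = 37303.32617
Perpetuity value at year 6: $143,000.00 / 0.095 = 1505263.15789
PV of perpetuity: 1505263.15789 / (1+0.095)^6 = 873228.12915
Total PV = 37303.32617 + 873228.12915 = 910531.45533

$910531.46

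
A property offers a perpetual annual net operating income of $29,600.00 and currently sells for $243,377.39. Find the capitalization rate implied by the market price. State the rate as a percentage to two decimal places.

P = C/r ⇒ r = C/P = $29,600.00/$243,377.39 = 0.121622

12.16%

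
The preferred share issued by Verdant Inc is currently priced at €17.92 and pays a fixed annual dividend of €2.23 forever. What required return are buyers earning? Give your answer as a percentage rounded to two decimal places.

12.44%

P = C/r ⇒ r = C/P = €2.23/€17.92 = 0.124442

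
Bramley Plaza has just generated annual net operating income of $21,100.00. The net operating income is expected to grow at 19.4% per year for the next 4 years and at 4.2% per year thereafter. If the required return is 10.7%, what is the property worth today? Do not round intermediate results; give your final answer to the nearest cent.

D_1 = 25193.40000
D_2 = 30080.91960
D_3 = 35916.61800
D_4 = 42884.44189
Terminal value at year 4: TV = D_4×(1+g_2)/(r−g_2) = 44685.58845/0.065 = 687470.59161
P_0 = D_1/(1+r)^1 + D_2/(1+r)^2 + D_3/(1+r)^3 + D_4/(1+r)^4 + TV/(1+r)^4
    = 22758.26558 + 24546.85556 + 26476.01223 + 28556.78284 + 457787.19568 = 560125.11189

$560125.11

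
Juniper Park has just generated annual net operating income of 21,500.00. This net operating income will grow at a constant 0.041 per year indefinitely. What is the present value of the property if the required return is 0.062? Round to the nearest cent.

D₁ = D₀ × (1 + g) = 21,500.00 × 1.041 = 22,381.5000
Growing perpetuity: P = D₁ / (r − g) = 22,381.5000 / (0.062 − 0.041) = 1,065,785.71

1065785.71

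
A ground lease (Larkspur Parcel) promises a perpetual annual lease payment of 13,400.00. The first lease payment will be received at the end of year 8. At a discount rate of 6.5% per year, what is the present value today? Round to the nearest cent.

132661.28

Value at end of year 7: C / r = 13,400.00 / 0.065 = 206,153.8462
Discount to today: PV = 206,153.8462 / (1 + 0.065)^7 = 206,153.8462 / 1.553987 = 132,661.28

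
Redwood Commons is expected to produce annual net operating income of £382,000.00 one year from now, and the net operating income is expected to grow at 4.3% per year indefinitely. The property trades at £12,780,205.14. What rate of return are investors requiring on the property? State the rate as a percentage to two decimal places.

7.29%

P = D₁/(r − g) ⇒ r = D₁/P + g = £382,000.0000/£12,780,205.14 + 0.043 = 0.029890 + 0.043 = 0.072890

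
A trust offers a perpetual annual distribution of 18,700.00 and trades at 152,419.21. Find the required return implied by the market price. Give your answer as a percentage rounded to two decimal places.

12.27%

P = C/r ⇒ r = C/P = 18,700.00/152,419.21 = 0.122688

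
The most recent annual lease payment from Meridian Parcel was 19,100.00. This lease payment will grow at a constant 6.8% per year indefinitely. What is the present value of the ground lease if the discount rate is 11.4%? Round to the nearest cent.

D₁ = D₀ × (1 + g) = 19,100.00 × 1.068 = 20,398.8000
Growing perpetuity: P = D₁ / (r − g) = 20,398.8000 / (0.114 − 0.068) = 443,452.17

443452.17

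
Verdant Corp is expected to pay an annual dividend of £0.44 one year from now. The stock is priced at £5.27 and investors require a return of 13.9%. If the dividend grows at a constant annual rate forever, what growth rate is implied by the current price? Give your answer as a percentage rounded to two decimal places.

5.55%

P = D₁/(r−g) ⇒ g = r − D₁/P = 0.139 − £0.44/£5.27 = 0.055509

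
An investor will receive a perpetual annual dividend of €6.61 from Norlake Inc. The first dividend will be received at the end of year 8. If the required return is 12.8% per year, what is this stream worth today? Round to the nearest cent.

€22.22

Value at end of year 7: C / r = €6.61 / 0.128 = €51.6406
Discount to today: PV = €51.6406 / (1 + 0.128)^7 = €51.6406 / 2.323612 = €22.22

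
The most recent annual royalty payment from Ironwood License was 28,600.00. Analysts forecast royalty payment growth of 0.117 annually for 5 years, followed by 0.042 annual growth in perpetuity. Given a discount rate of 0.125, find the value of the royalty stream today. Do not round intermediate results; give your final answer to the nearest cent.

486442.74

D_1 = 31946.20000
D_2 = 35683.90540
D_3 = 39858.92233
D_4 = 44522.41624
D_5 = 49731.53895
Terminal value at year 5: TV = D_5×(1+g_2)/(r−g_2) = 51820.26358/0.083 = 624340.52507
P_0 = D_1/(1+r)^1 + D_2/(1+r)^2 + D_3/(1+r)^3 + D_4/(1+r)^4 + D_5/(1+r)^5 + TV/(1+r)^5
    = 28396.62222 + 28194.69069 + 27994.19511 + 27795.12528 + 27597.47105 + 346464.63658 = 486442.74093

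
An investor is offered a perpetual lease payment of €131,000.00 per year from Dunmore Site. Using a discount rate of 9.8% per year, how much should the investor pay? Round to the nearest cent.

€1336734.69

Level perpetuity: PV = C / r = €131,000.00 / 0.098 = €1,336,734.69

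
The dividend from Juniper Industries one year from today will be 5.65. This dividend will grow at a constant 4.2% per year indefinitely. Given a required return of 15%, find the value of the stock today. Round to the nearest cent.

52.31

Growing perpetuity: P = D₁ / (r − g) = 5.6500 / (0.15 − 0.042) = 52.31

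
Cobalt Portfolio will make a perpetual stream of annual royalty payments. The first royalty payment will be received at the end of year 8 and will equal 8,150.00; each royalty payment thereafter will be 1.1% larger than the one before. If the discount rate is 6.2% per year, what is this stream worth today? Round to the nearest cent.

104885.59

Value at end of year 7: C₁ / (r − g) = 8,150.00 / (0.062 − 0.011) = 159,803.9216
Discount to today: PV = 159,803.9216 / (1 + 0.062)^7 = 159,803.9216 / 1.523602 = 104,885.59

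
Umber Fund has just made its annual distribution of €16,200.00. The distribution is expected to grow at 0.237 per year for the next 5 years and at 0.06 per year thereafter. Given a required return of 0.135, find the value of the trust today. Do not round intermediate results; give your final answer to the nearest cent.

€457707.21

D_1 = 20039.40000
D_2 = 24788.73780
D_3 = 30663.66866
D_4 = 37930.95813
D_5 = 46920.59521
Terminal value at year 5: TV = D_5×(1+g_2)/(r−g_2) = 49735.83092/0.075 = 663144.41227
P_0 = D_1/(1+r)^1 + D_2/(1+r)^2 + D_3/(1+r)^3 + D_4/(1+r)^4 + D_5/(1+r)^5 + TV/(1+r)^5
    = 17655.85903 + 19242.55297 + 20971.83967 + 22856.53363 + 24910.60097 + 352069.82704 = 457707.21331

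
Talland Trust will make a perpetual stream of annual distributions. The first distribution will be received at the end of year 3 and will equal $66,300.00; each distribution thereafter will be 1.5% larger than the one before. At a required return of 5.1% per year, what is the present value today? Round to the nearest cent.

Value at end of year 2: C₁ / (r − g) = $66,300.00 / (0.051 − 0.015) = $1,841,666.6667
Discount to today: PV = $1,841,666.6667 / (1 + 0.051)^2 = $1,841,666.6667 / 1.104601 = $1,667,268.69

$1667268.69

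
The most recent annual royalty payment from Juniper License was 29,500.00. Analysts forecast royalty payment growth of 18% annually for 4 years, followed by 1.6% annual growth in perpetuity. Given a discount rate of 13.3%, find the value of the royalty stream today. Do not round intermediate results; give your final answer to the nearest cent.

432152.21

D_1 = 34810.00000
D_2 = 41075.80000
D_3 = 48469.44400
D_4 = 57193.94392
Terminal value at year 4: TV = D_4×(1+g_2)/(r−g_2) = 58109.04702/0.117 = 496658.52156
P_0 = D_1/(1+r)^1 + D_2/(1+r)^2 + D_3/(1+r)^3 + D_4/(1+r)^4 + TV/(1+r)^4
    = 30723.74228 + 31998.24880 + 33325.62540 + 34708.06529 + 301396.53278 = 432152.21455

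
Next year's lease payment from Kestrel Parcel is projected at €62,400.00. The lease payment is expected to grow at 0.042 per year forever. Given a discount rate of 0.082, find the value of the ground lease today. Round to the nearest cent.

€1560000.00

Growing perpetuity: P = D₁ / (r − g) = €62,400.0000 / (0.082 − 0.042) = €1,560,000.00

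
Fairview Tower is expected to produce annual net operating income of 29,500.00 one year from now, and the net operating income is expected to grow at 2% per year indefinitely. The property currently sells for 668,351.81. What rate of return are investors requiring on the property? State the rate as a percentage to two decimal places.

6.41%

P = D₁/(r − g) ⇒ r = D₁/P + g = 29,500.0000/668,351.81 + 0.02 = 0.044138 + 0.02 = 0.064138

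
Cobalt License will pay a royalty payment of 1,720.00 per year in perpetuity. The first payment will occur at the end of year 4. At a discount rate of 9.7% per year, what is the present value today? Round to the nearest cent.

13431.88

Value at end of year 3: C / r = 1,720.00 / 0.097 = 17,731.9588
Discount to today: PV = 17,731.9588 / (1 + 0.097)^3 = 17,731.9588 / 1.320140 = 13,431.88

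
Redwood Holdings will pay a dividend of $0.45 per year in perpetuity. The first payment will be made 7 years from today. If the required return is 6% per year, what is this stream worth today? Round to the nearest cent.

Value at end of year 6: C / r = $0.45 / 0.06 = $7.5000
Discount to today: PV = $7.5000 / (1 + 0.06)^6 = $7.5000 / 1.418519 = $5.29

$5.29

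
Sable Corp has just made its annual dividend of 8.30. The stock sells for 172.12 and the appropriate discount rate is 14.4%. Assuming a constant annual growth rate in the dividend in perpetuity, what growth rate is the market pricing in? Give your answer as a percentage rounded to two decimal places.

P = D₀(1+g)/(r−g) ⇒ P(r−g) = D₀(1+g) ⇒ g(P+D₀) = P·r − D₀
g = (P·r − D₀)/(P + D₀) = (172.12×0.144 − 8.30) / (172.12 + 8.30) = 0.091372

9.14%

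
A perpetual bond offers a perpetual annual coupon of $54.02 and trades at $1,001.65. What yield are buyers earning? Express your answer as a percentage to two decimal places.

5.39%

P = C/r ⇒ r = C/P = $54.02/$1,001.65 = 0.053931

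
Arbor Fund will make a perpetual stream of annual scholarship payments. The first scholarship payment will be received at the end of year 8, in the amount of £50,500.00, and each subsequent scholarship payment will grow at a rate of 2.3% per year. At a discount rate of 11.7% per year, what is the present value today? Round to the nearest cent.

£247623.19

Value at end of year 7: C₁ / (r − g) = £50,500.00 / (0.117 − 0.023) = £537,234.0426
Discount to today: PV = £537,234.0426 / (1 + 0.117)^7 = £537,234.0426 / 2.169563 = £247,623.19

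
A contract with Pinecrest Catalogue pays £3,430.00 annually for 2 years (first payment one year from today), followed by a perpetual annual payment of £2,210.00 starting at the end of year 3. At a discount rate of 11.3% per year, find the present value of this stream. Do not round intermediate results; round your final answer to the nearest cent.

PV of 2-year annuity: £3,430.00 × [1 − (1+0.113)^−2] / 0.113 = 5850.63882
Perpetuity value at year 2: £2,210.00 / 0.113 = 19557.52212
PV of perpetuity: 19557.52212 / (1+0.113)^2 = 15787.86854
Total PV = 5850.63882 + 15787.86854 = 21638.50736

£21638.51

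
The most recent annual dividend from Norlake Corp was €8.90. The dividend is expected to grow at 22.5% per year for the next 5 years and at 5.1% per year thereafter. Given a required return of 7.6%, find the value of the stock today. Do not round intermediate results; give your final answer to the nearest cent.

€782.38

D_1 = 10.90250
D_2 = 13.35556
D_3 = 16.36056
D_4 = 20.04169
D_5 = 24.55107
Terminal value at year 5: TV = D_5×(1+g_2)/(r−g_2) = 25.80318/0.025 = 1032.12704
P_0 = D_1/(1+r)^1 + D_2/(1+r)^2 + D_3/(1+r)^3 + D_4/(1+r)^4 + D_5/(1+r)^5 + TV/(1+r)^5
    = 10.13243 + 11.53553 + 13.13292 + 14.95152 + 17.02194 + 715.60242 = 782.37677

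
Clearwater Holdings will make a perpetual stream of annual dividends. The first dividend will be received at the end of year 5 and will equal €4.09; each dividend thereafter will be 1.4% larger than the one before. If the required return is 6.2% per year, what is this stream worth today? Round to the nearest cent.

Value at end of year 4: C₁ / (r − g) = €4.09 / (0.062 − 0.014) = €85.2083
Discount to today: PV = €85.2083 / (1 + 0.062)^4 = €85.2083 / 1.272032 = €66.99

€66.99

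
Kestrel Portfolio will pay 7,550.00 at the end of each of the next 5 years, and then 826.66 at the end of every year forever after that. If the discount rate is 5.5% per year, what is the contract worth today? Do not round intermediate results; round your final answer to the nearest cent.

PV of 5-year annuity: 7,550.00 × [1 − (1+0.055)^−5] / 0.055 = 32240.64779
Perpetuity value at year 5: 826.66 / 0.055 = 15030.18182
PV of perpetuity: 15030.18182 / (1+0.055)^5 = 11500.10845
Total PV = 32240.64779 + 11500.10845 = 43740.75624

43740.76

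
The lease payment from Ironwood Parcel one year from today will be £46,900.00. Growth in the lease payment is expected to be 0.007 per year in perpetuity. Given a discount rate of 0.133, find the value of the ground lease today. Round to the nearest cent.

Growing perpetuity: P = D₁ / (r − g) = £46,900.0000 / (0.133 − 0.007) = £372,222.22

£372222.22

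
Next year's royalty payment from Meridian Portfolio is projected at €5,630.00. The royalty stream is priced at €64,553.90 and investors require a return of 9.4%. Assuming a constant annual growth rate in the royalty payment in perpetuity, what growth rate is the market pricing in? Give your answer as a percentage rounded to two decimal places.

0.68%

P = D₁/(r−g) ⇒ g = r − D₁/P = 0.094 − €5,630.00/€64,553.90 = 0.006786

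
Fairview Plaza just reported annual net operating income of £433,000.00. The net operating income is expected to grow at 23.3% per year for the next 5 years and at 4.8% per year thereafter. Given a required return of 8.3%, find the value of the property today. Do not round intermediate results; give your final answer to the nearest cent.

D_1 = 533889.00000
D_2 = 658285.13700
D_3 = 811665.57392
D_4 = 1000783.65264
D_5 = 1233966.24371
Terminal value at year 5: TV = D_5×(1+g_2)/(r−g_2) = 1293196.62341/0.035 = 36948474.95454
P_0 = D_1/(1+r)^1 + D_2/(1+r)^2 + D_3/(1+r)^3 + D_4/(1+r)^4 + D_5/(1+r)^5 + TV/(1+r)^5
    = 492972.29917 + 561251.01097 + 638986.60805 + 727488.90834 + 828249.14495 + 24800145.82586 = 28049093.79733

£28049093.80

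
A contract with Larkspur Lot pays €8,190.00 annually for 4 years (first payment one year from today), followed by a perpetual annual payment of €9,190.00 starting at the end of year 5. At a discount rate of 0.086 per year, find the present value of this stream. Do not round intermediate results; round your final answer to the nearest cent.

PV of 4-year annuity: €8,190.00 × [1 − (1+0.086)^−4] / 0.086 = 26767.94642
Perpetuity value at year 4: €9,190.00 / 0.086 = 106860.46512
PV of perpetuity: 106860.46512 / (1+0.086)^4 = 76824.14917
Total PV = 26767.94642 + 76824.14917 = 103592.09559

€103592.10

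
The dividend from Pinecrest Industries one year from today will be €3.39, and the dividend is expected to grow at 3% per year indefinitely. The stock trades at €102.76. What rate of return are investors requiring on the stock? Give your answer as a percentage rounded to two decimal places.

6.30%

P = D₁/(r − g) ⇒ r = D₁/P + g = €3.3900/€102.76 + 0.03 = 0.032989 + 0.03 = 0.062989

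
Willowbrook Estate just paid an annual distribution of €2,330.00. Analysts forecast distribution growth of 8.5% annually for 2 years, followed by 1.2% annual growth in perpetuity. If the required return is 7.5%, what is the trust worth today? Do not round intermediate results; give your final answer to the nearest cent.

D_1 = 2528.05000
D_2 = 2742.93425
Terminal value at year 2: TV = D_2×(1+g_2)/(r−g_2) = 2775.84946/0.063 = 44061.10256
P_0 = D_1/(1+r)^1 + D_2/(1+r)^2 + TV/(1+r)^2
    = 2351.67442 + 2373.55046 + 38127.50897 = 42852.73385

€42852.73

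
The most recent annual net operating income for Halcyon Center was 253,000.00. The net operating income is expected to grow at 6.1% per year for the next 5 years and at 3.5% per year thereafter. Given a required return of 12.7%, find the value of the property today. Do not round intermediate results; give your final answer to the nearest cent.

D_1 = 268433.00000
D_2 = 284807.41300
D_3 = 302180.66519
D_4 = 320613.68577
D_5 = 340171.12060
Terminal value at year 5: TV = D_5×(1+g_2)/(r−g_2) = 352077.10982/0.092 = 3826925.10677
P_0 = D_1/(1+r)^1 + D_2/(1+r)^2 + D_3/(1+r)^3 + D_4/(1+r)^4 + D_5/(1+r)^5 + TV/(1+r)^5
    = 238183.67347 + 224235.02888 + 211103.25257 + 198740.50663 + 187101.75469 + 2104894.74028 = 3164258.95653

3164258.96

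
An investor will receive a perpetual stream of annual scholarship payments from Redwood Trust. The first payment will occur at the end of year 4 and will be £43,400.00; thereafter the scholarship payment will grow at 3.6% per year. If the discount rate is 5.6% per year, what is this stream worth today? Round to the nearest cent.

Value at end of year 3: C₁ / (r − g) = £43,400.00 / (0.056 − 0.036) = £2,170,000.0000
Discount to today: PV = £2,170,000.0000 / (1 + 0.056)^3 = £2,170,000.0000 / 1.177584 = £1,842,756.62

£1842756.62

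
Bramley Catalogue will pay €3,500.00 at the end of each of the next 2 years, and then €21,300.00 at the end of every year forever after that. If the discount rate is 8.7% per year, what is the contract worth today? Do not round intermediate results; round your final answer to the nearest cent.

€213387.53

PV of 2-year annuity: €3,500.00 × [1 − (1+0.087)^−2] / 0.087 = 6182.03423
Perpetuity value at year 2: €21,300.00 / 0.087 = 244827.58621
PV of perpetuity: 244827.58621 / (1+0.087)^2 = 207205.49219
Total PV = 6182.03423 + 207205.49219 = 213387.52642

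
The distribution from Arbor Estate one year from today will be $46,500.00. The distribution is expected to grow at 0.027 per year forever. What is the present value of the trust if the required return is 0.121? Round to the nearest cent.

Growing perpetuity: P = D₁ / (r − g) = $46,500.0000 / (0.121 − 0.027) = $494,680.85

$494680.85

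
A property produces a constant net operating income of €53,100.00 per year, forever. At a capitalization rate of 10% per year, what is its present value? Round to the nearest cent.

Level perpetuity: PV = C / r = €53,100.00 / 0.1 = €531,000.00

€531000.00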